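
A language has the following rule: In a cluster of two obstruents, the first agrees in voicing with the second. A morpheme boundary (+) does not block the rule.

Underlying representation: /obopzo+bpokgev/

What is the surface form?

/p/ before /z/ (voiced) → [b]
/b/ before /p/ (voiceless) → [p]
/k/ before /g/ (voiced) → [g]

[obobzo+ppoggev]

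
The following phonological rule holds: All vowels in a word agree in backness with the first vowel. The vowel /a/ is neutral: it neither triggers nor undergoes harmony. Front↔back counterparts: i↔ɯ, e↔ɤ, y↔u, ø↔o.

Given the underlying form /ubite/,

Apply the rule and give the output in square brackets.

/i/ harmonizes with /u/ ([+back]) → [ɯ]
/e/ harmonizes with /u/ ([+back]) → [ɤ]

[ubɯtɤ]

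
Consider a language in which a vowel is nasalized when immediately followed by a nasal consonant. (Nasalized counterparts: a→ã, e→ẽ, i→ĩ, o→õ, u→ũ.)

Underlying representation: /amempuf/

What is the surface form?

[ãmẽmpuf]

/a/ before nasal /m/ → [ã]
/e/ before nasal /m/ → [ẽ]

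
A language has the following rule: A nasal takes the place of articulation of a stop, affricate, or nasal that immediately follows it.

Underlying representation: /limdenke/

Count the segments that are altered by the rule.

2

/m/ before /d/ (alveolar) → [n]
/n/ before /k/ (velar) → [ŋ]
2 segments change.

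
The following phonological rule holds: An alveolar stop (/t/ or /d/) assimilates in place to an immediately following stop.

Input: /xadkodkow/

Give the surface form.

[xagkogkow]

/d/ before /k/ (velar) → [g]
/d/ before /k/ (velar) → [g]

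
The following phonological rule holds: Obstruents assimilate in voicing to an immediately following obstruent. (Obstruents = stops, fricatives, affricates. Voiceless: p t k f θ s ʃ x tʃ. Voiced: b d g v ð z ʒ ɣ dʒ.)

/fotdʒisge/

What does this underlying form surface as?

/t/ before /dʒ/ (voiced) → [d]
/s/ before /g/ (voiced) → [z]

[foddʒizge]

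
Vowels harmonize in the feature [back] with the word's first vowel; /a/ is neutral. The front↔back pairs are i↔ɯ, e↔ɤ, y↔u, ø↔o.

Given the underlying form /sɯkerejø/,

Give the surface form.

[sɯkɤrɤjo]

/e/ harmonizes with /ɯ/ ([+back]) → [ɤ]
/e/ harmonizes with /ɯ/ ([+back]) → [ɤ]
/ø/ harmonizes with /ɯ/ ([+back]) → [o]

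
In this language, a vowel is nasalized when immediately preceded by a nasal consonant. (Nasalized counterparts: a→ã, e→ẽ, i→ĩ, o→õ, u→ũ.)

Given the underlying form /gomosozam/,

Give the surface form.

/o/ after nasal /m/ → [õ]

[gomõsozam]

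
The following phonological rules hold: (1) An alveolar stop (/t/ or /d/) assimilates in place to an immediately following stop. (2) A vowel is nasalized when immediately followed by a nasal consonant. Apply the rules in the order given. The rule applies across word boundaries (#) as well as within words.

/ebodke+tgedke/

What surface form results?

Rule 1: /d/ before /k/ (velar) → [g]
Rule 1: /t/ before /g/ (velar) → [k]
Rule 1: /d/ before /k/ (velar) → [g]
After rule 1: ebogke+kgegke
Rule 2: no segment meets the rule's conditions; no change.

[ebogke+kgegke]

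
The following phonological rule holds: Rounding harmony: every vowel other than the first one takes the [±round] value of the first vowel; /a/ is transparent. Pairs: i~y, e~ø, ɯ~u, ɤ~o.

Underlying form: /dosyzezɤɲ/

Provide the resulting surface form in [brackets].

/e/ harmonizes with /o/ ([+round]) → [ø]
/ɤ/ harmonizes with /o/ ([+round]) → [o]

[dosyzøzoɲ]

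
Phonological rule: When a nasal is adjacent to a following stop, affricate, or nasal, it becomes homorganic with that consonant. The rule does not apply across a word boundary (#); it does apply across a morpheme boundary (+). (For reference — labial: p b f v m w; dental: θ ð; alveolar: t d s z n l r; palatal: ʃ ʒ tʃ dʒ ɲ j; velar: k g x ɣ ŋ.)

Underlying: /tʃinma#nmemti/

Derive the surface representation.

[tʃimma#mmenti]

/n/ before /m/ (labial) → [m]
/n/ before /m/ (labial) → [m]
/m/ before /t/ (alveolar) → [n]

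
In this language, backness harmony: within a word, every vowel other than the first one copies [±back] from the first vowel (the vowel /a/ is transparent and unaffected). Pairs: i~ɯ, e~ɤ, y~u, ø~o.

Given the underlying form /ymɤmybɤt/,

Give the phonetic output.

/ɤ/ harmonizes with /y/ ([-back]) → [e]
/ɤ/ harmonizes with /y/ ([-back]) → [e]

[ymemybet]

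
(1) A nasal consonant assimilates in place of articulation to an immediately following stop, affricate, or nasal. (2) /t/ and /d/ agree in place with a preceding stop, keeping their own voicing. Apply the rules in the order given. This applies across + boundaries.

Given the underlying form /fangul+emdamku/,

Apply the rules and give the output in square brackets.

[faŋgul+endaŋku]

Rule 1: /n/ before /g/ (velar) → [ŋ]
Rule 1: /m/ before /d/ (alveolar) → [n]
Rule 1: /m/ before /k/ (velar) → [ŋ]
After rule 1: faŋgul+endaŋku
Rule 2: no segment meets the rule's conditions; no change.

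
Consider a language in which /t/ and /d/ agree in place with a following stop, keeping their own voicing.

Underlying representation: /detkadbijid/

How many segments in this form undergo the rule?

2

/t/ before /k/ (velar) → [k]
/d/ before /b/ (labial) → [b]
2 segments change.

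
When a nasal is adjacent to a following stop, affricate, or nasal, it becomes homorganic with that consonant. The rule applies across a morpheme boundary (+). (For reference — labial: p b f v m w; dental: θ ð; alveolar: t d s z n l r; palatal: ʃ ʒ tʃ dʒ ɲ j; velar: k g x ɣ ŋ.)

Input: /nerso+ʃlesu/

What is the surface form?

no segment meets the rule's conditions; no change.

[nerso+ʃlesu]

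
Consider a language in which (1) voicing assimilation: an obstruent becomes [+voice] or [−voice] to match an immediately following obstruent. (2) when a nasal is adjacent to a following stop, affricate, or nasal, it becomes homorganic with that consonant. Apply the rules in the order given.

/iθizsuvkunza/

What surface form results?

Rule 1: /z/ before /s/ (voiceless) → [s]
Rule 1: /v/ before /k/ (voiceless) → [f]
After rule 1: iθissufkunza
Rule 2: no segment meets the rule's conditions; no change.

[iθissufkunza]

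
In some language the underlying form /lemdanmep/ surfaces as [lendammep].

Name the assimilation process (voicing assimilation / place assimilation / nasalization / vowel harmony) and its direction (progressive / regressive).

place assimilation, regressive

/m/→[n] /n/→[m].
Each target copies a feature from the following segment, so the direction is regressive.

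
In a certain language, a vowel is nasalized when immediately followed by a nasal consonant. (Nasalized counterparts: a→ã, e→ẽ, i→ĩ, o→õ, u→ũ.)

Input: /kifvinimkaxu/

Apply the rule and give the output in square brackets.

[kifvĩnĩmkaxu]

/i/ before nasal /n/ → [ĩ]
/i/ before nasal /m/ → [ĩ]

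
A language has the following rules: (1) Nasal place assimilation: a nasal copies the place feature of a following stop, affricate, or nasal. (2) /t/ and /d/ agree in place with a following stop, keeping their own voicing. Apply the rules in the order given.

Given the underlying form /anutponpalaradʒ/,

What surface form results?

Rule 1: /n/ before /p/ (labial) → [m]
After rule 1: anutpompalaradʒ
Rule 2: /t/ before /p/ (labial) → [p]

[anuppompalaradʒ]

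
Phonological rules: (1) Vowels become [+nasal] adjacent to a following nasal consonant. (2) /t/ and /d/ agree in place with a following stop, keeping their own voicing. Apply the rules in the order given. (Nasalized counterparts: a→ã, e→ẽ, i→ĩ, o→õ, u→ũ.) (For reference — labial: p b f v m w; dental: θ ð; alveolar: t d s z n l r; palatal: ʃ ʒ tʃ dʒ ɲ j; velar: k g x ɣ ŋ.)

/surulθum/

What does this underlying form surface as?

[surulθũm]

Rule 1: /u/ before nasal /m/ → [ũ]
After rule 1: surulθũm
Rule 2: no segment meets the rule's conditions; no change.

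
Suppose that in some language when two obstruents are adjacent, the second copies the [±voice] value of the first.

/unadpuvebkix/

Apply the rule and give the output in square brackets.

/p/ after /d/ (voiced) → [b]
/k/ after /b/ (voiced) → [g]

[unadbuvebgix]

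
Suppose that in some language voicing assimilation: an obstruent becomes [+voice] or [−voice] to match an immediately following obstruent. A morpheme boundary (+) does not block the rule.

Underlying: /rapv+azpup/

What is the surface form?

[rabv+aspup]

/p/ before /v/ (voiced) → [b]
/z/ before /p/ (voiceless) → [s]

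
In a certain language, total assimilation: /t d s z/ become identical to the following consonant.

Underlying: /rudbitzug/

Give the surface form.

[rubbizzug]

/d/ before /b/ → [b] (total assimilation)
/t/ before /z/ → [z] (total assimilation)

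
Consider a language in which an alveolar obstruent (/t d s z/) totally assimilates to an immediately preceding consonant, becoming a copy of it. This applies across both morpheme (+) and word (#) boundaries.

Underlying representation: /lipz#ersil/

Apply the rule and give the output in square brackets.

[lipp#erril]

/z/ after /p/ → [p] (total assimilation)
/s/ after /r/ → [r] (total assimilation)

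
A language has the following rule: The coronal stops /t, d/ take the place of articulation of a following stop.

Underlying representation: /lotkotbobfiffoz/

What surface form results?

/t/ before /k/ (velar) → [k]
/t/ before /b/ (labial) → [p]

[lokkopbobfiffoz]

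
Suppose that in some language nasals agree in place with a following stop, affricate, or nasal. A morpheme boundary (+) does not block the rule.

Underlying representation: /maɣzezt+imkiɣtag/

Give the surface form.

[maɣzezt+iŋkiɣtag]

/m/ before /k/ (velar) → [ŋ]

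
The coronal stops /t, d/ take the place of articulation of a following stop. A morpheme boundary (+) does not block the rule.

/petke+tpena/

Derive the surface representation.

/t/ before /k/ (velar) → [k]
/t/ before /p/ (labial) → [p]

[pekke+ppena]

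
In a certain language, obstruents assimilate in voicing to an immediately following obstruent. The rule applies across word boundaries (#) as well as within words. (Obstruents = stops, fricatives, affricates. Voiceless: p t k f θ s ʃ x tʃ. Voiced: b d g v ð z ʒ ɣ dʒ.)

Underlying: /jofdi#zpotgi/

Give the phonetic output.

/f/ before /d/ (voiced) → [v]
/z/ before /p/ (voiceless) → [s]
/t/ before /g/ (voiced) → [d]

[jovdi#spodgi]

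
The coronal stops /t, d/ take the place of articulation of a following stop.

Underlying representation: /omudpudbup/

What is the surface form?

/d/ before /p/ (labial) → [b]
/d/ before /b/ (labial) → [b]

[omubpubbup]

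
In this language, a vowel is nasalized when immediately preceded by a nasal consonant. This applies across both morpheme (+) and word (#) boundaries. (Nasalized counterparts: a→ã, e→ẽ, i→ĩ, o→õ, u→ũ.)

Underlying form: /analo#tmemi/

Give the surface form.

/a/ after nasal /n/ → [ã]
/e/ after nasal /m/ → [ẽ]
/i/ after nasal /m/ → [ĩ]

[anãlo#tmẽmĩ]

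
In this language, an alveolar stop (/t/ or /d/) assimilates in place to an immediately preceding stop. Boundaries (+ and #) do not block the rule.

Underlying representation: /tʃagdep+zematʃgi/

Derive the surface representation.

/d/ after /g/ (velar) → [g]

[tʃaggep+zematʃgi]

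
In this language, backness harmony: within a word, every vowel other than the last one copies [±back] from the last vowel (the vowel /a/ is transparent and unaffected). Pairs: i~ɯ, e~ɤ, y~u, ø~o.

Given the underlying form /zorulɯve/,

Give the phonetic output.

[zørylive]

/o/ harmonizes with /e/ ([-back]) → [ø]
/u/ harmonizes with /e/ ([-back]) → [y]
/ɯ/ harmonizes with /e/ ([-back]) → [i]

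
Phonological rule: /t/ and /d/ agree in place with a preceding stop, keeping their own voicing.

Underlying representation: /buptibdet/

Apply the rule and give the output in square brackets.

[buppibbet]

/t/ after /p/ (labial) → [p]
/d/ after /b/ (labial) → [b]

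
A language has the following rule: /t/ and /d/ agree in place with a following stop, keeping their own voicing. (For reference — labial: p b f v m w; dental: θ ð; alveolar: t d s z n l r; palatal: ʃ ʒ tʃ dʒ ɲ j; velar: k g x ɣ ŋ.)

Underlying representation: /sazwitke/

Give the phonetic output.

/t/ before /k/ (velar) → [k]

[sazwikke]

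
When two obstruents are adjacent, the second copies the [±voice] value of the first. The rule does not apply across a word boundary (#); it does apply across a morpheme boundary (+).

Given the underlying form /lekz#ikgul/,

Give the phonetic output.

/z/ after /k/ (voiceless) → [s]
/g/ after /k/ (voiceless) → [k]

[leks#ikkul]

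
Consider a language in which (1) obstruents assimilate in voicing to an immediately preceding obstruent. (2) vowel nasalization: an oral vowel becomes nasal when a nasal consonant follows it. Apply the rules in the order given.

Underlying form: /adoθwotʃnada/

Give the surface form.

[adoθwotʃnada]

Rule 1: no segment meets the rule's conditions; no change.
After rule 1: adoθwotʃnada
Rule 2: no segment meets the rule's conditions; no change.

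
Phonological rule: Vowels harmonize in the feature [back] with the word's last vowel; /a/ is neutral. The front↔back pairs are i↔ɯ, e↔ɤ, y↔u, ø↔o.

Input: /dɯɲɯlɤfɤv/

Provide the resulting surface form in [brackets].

[dɯɲɯlɤfɤv]

no segment meets the rule's conditions; no change.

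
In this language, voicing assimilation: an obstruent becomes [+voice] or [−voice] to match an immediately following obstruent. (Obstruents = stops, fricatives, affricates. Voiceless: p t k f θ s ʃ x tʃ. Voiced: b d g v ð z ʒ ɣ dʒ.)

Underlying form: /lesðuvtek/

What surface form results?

/s/ before /ð/ (voiced) → [z]
/v/ before /t/ (voiceless) → [f]

[lezðuftek]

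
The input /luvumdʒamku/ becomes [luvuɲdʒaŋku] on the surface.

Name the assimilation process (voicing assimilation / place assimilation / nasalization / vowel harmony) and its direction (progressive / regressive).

place assimilation, regressive

/m/→[ɲ] /m/→[ŋ].
Each target copies a feature from the following segment, so the direction is regressive.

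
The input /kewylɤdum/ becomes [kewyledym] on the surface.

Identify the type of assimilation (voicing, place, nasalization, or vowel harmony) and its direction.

/ɤ/→[e] /u/→[y].
Vowels agree with the first vowel, so the harmony is progressive.

vowel harmony, progressive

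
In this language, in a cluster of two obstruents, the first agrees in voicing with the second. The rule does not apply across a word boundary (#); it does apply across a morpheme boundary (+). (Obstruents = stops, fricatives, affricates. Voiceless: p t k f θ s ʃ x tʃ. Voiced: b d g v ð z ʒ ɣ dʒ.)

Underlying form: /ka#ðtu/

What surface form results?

/ð/ before /t/ (voiceless) → [θ]

[ka#θtu]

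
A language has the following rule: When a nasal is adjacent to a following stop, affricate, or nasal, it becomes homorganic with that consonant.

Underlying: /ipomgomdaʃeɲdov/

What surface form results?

/m/ before /g/ (velar) → [ŋ]
/m/ before /d/ (alveolar) → [n]
/ɲ/ before /d/ (alveolar) → [n]

[ipoŋgondaʃendov]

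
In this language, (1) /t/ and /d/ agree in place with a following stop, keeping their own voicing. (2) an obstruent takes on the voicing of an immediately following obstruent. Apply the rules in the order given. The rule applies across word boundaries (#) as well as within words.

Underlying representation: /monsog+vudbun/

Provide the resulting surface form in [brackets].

Rule 1: /d/ before /b/ (labial) → [b]
After rule 1: monsog+vubbun
Rule 2: no segment meets the rule's conditions; no change.

[monsog+vubbun]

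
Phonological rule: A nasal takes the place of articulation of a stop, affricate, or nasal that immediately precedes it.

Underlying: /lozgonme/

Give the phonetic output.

/m/ after /n/ (alveolar) → [n]

[lozgonne]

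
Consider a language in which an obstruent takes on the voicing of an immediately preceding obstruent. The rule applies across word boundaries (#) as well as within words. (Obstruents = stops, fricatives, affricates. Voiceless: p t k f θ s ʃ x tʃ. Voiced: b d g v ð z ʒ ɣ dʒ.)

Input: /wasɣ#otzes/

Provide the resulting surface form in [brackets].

[wasx#otses]

/ɣ/ after /s/ (voiceless) → [x]
/z/ after /t/ (voiceless) → [s]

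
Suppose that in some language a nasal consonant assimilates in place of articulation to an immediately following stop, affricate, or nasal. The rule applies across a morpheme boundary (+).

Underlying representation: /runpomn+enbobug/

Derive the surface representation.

/n/ before /p/ (labial) → [m]
/m/ before /n/ (alveolar) → [n]
/n/ before /b/ (labial) → [m]

[rumponn+embobug]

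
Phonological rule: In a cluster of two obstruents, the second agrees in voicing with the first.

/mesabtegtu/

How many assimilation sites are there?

2

/t/ after /b/ (voiced) → [d]
/t/ after /g/ (voiced) → [d]
2 segments change.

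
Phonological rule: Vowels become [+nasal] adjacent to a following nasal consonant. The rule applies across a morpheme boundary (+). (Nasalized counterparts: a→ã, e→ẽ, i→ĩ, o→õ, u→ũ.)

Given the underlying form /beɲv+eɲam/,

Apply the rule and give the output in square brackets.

/e/ before nasal /ɲ/ → [ẽ]
/e/ before nasal /ɲ/ → [ẽ]
/a/ before nasal /m/ → [ã]

[bẽɲv+ẽɲãm]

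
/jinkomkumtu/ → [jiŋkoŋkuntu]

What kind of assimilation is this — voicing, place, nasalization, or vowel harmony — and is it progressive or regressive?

/n/→[ŋ] /m/→[ŋ] /m/→[n].
Each target copies a feature from the following segment, so the direction is regressive.

place assimilation, regressive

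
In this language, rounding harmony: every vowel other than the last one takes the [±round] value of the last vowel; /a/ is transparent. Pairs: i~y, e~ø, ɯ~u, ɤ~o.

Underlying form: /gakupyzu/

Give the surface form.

no segment meets the rule's conditions; no change.

[gakupyzu]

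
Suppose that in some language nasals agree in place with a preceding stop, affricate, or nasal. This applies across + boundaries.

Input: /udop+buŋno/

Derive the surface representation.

[udop+buŋŋo]

/n/ after /ŋ/ (velar) → [ŋ]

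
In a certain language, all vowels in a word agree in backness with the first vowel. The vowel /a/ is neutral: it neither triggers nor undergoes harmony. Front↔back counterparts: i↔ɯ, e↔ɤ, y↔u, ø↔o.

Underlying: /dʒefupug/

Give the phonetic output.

/u/ harmonizes with /e/ ([-back]) → [y]
/u/ harmonizes with /e/ ([-back]) → [y]

[dʒefypyg]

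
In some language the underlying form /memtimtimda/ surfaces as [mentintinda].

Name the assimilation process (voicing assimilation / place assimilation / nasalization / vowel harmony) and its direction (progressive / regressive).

/m/→[n] /m/→[n] /m/→[n].
Each target copies a feature from the following segment, so the direction is regressive.

place assimilation, regressive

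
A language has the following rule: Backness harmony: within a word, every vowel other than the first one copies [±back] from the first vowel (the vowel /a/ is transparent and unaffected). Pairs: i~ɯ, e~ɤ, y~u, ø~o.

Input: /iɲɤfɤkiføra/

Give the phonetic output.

[iɲefekiføra]

/ɤ/ harmonizes with /i/ ([-back]) → [e]
/ɤ/ harmonizes with /i/ ([-back]) → [e]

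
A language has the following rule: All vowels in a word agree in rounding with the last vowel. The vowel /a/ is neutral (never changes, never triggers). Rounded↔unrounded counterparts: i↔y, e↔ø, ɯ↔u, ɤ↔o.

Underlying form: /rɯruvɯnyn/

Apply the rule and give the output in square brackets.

[ruruvunyn]

/ɯ/ harmonizes with /y/ ([+round]) → [u]
/ɯ/ harmonizes with /y/ ([+round]) → [u]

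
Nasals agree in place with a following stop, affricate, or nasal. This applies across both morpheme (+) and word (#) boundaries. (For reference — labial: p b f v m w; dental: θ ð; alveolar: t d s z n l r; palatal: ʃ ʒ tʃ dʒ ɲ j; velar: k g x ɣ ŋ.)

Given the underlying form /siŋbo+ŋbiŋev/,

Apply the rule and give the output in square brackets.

/ŋ/ before /b/ (labial) → [m]
/ŋ/ before /b/ (labial) → [m]

[simbo+mbiŋev]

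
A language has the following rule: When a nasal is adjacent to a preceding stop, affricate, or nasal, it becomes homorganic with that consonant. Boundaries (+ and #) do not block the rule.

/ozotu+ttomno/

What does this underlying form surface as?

/n/ after /m/ (labial) → [m]

[ozotu+ttommo]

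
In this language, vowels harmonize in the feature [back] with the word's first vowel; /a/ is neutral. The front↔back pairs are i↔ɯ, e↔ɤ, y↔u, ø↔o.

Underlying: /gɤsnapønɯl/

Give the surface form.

[gɤsnaponɯl]

/ø/ harmonizes with /ɤ/ ([+back]) → [o]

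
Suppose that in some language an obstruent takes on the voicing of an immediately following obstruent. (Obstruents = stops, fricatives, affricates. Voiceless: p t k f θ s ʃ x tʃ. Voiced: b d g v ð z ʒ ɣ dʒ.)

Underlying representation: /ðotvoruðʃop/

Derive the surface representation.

[ðodvoruθʃop]

/t/ before /v/ (voiced) → [d]
/ð/ before /ʃ/ (voiceless) → [θ]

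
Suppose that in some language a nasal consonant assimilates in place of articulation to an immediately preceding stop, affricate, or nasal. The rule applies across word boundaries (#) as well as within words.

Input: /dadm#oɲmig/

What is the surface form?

/m/ after /d/ (alveolar) → [n]
/m/ after /ɲ/ (palatal) → [ɲ]

[dadn#oɲɲig]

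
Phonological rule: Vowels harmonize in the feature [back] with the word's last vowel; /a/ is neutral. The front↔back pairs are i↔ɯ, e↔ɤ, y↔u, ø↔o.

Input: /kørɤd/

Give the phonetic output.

[korɤd]

/ø/ harmonizes with /ɤ/ ([+back]) → [o]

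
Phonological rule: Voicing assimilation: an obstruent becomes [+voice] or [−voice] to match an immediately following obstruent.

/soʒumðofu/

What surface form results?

no segment meets the rule's conditions; no change.

[soʒumðofu]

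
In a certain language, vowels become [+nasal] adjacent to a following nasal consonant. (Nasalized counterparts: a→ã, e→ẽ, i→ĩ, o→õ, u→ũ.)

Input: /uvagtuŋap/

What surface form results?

/u/ before nasal /ŋ/ → [ũ]

[uvagtũŋap]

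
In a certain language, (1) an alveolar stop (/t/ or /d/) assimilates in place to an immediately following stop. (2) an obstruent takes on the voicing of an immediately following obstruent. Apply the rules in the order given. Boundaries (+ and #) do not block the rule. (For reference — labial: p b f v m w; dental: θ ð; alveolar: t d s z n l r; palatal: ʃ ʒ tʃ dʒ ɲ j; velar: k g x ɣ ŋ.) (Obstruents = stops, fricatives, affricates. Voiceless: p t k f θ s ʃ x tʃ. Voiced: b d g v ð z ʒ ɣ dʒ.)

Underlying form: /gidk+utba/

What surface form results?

Rule 1: /d/ before /k/ (velar) → [g]
Rule 1: /t/ before /b/ (labial) → [p]
After rule 1: gigk+upba
Rule 2: /g/ before /k/ (voiceless) → [k]
Rule 2: /p/ before /b/ (voiced) → [b]

[gikk+ubba]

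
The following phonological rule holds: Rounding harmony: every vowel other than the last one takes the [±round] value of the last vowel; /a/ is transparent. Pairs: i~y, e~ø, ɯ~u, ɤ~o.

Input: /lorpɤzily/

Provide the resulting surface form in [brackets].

/ɤ/ harmonizes with /y/ ([+round]) → [o]
/i/ harmonizes with /y/ ([+round]) → [y]

[lorpozyly]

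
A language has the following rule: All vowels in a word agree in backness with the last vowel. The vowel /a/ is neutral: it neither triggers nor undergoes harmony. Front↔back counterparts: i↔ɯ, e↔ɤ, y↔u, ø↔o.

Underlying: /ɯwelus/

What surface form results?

[ɯwɤlus]

/e/ harmonizes with /u/ ([+back]) → [ɤ]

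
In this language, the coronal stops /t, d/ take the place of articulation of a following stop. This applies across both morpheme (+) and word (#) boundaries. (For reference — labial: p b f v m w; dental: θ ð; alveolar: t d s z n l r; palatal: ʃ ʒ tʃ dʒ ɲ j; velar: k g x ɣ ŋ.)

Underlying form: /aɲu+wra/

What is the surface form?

no segment meets the rule's conditions; no change.

[aɲu+wra]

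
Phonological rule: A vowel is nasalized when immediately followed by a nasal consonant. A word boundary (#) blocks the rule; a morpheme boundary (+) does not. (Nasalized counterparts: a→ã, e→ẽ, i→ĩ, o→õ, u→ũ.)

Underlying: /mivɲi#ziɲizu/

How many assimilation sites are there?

/i/ before nasal /ɲ/ → [ĩ]
1 segment changes.

1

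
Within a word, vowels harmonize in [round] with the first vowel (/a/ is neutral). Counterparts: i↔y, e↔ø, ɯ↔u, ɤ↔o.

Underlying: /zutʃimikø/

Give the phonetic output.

/i/ harmonizes with /u/ ([+round]) → [y]
/i/ harmonizes with /u/ ([+round]) → [y]

[zutʃymykø]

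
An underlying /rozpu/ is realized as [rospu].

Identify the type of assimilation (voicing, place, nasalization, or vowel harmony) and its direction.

/z/→[s].
Each target copies a feature from the following segment, so the direction is regressive.

voicing assimilation, regressive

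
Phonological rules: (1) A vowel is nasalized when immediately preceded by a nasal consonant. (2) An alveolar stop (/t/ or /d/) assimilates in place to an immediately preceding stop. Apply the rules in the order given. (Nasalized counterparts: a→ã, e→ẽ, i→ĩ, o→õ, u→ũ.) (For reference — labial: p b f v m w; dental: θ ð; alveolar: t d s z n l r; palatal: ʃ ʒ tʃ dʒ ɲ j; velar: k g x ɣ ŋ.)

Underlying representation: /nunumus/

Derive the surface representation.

Rule 1: /u/ after nasal /n/ → [ũ]
Rule 1: /u/ after nasal /n/ → [ũ]
Rule 1: /u/ after nasal /m/ → [ũ]
After rule 1: nũnũmũs
Rule 2: no segment meets the rule's conditions; no change.

[nũnũmũs]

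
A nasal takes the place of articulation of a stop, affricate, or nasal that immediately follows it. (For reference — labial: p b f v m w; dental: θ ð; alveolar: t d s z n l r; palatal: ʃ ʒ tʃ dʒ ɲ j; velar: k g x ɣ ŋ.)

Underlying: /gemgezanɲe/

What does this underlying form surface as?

[geŋgezaɲɲe]

/m/ before /g/ (velar) → [ŋ]
/n/ before /ɲ/ (palatal) → [ɲ]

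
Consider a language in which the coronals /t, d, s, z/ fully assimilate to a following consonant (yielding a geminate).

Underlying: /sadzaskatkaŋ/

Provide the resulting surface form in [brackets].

/d/ before /z/ → [z] (total assimilation)
/s/ before /k/ → [k] (total assimilation)
/t/ before /k/ → [k] (total assimilation)

[sazzakkakkaŋ]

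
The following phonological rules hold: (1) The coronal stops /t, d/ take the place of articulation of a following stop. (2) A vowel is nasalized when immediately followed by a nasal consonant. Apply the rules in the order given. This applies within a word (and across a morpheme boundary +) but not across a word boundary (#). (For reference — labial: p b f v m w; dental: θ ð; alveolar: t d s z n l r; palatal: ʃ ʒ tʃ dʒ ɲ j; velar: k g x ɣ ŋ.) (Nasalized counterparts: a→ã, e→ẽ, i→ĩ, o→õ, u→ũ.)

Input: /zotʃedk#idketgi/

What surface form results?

Rule 1: /d/ before /k/ (velar) → [g]
Rule 1: /d/ before /k/ (velar) → [g]
Rule 1: /t/ before /g/ (velar) → [k]
After rule 1: zotʃegk#igkekgi
Rule 2: no segment meets the rule's conditions; no change.

[zotʃegk#igkekgi]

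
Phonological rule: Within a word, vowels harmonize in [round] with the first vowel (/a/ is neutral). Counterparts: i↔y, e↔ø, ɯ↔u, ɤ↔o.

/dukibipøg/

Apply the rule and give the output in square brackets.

[dukybypøg]

/i/ harmonizes with /u/ ([+round]) → [y]
/i/ harmonizes with /u/ ([+round]) → [y]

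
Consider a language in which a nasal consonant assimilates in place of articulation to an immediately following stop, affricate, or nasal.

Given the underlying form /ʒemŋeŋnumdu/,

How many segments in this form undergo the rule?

/m/ before /ŋ/ (velar) → [ŋ]
/ŋ/ before /n/ (alveolar) → [n]
/m/ before /d/ (alveolar) → [n]
3 segments change.

3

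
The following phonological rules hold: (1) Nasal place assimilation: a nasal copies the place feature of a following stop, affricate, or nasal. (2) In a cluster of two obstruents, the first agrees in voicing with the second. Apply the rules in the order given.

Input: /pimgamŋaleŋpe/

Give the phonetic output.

[piŋgaŋŋalempe]

Rule 1: /m/ before /g/ (velar) → [ŋ]
Rule 1: /m/ before /ŋ/ (velar) → [ŋ]
Rule 1: /ŋ/ before /p/ (labial) → [m]
After rule 1: piŋgaŋŋalempe
Rule 2: no segment meets the rule's conditions; no change.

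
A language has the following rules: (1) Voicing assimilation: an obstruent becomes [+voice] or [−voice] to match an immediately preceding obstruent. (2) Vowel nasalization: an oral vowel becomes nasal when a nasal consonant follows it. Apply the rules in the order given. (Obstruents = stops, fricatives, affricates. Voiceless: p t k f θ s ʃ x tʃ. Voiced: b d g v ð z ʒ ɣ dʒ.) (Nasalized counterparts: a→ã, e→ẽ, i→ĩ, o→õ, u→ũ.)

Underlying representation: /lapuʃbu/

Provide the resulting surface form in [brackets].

Rule 1: /b/ after /ʃ/ (voiceless) → [p]
After rule 1: lapuʃpu
Rule 2: no segment meets the rule's conditions; no change.

[lapuʃpu]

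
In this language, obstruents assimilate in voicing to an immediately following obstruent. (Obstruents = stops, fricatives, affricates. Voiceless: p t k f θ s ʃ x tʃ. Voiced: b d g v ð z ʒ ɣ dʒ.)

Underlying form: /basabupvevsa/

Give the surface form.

/p/ before /v/ (voiced) → [b]
/v/ before /s/ (voiceless) → [f]

[basabubvefsa]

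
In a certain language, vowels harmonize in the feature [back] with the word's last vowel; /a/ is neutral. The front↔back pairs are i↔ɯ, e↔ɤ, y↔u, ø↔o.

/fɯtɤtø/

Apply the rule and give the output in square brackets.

[fitetø]

/ɯ/ harmonizes with /ø/ ([-back]) → [i]
/ɤ/ harmonizes with /ø/ ([-back]) → [e]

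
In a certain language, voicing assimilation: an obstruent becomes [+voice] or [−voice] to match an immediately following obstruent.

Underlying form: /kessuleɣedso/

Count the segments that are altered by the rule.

1

/d/ before /s/ (voiceless) → [t]
1 segment changes.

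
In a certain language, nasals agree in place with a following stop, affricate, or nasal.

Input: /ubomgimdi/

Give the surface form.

/m/ before /g/ (velar) → [ŋ]
/m/ before /d/ (alveolar) → [n]

[uboŋgindi]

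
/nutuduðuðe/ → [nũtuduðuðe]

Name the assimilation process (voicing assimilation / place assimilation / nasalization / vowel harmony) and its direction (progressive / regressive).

/u/→[ũ].
Each target copies a feature from the preceding segment, so the direction is progressive.

nasalization, progressive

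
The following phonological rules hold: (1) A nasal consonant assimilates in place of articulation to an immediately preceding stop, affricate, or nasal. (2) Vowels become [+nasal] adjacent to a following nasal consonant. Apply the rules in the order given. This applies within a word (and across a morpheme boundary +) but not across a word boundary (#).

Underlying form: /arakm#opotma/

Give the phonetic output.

Rule 1: /m/ after /k/ (velar) → [ŋ]
Rule 1: /m/ after /t/ (alveolar) → [n]
After rule 1: arakŋ#opotna
Rule 2: no segment meets the rule's conditions; no change.

[arakŋ#opotna]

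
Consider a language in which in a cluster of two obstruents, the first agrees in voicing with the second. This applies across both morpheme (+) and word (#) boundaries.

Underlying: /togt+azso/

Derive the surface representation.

/g/ before /t/ (voiceless) → [k]
/z/ before /s/ (voiceless) → [s]

[tokt+asso]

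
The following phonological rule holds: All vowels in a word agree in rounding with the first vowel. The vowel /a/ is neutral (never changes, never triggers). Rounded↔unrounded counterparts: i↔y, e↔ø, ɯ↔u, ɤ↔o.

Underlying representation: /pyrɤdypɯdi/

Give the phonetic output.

[pyrodypudy]

/ɤ/ harmonizes with /y/ ([+round]) → [o]
/ɯ/ harmonizes with /y/ ([+round]) → [u]
/i/ harmonizes with /y/ ([+round]) → [y]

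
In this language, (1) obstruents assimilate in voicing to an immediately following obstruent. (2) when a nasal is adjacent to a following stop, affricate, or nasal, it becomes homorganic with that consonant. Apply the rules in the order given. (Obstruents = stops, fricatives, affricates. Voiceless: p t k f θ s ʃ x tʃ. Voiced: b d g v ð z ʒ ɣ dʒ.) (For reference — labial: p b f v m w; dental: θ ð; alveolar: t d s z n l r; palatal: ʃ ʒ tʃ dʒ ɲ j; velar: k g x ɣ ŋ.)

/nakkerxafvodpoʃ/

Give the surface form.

[nakkerxavvotpoʃ]

Rule 1: /f/ before /v/ (voiced) → [v]
Rule 1: /d/ before /p/ (voiceless) → [t]
After rule 1: nakkerxavvotpoʃ
Rule 2: no segment meets the rule's conditions; no change.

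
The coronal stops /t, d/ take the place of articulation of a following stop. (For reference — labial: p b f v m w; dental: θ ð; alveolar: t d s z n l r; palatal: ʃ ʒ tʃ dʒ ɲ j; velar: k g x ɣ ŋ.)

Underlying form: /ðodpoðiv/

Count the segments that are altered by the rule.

/d/ before /p/ (labial) → [b]
1 segment changes.

1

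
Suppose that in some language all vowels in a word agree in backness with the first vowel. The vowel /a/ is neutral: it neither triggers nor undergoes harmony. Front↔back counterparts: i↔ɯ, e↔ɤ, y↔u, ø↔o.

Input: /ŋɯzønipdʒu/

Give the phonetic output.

[ŋɯzonɯpdʒu]

/ø/ harmonizes with /ɯ/ ([+back]) → [o]
/i/ harmonizes with /ɯ/ ([+back]) → [ɯ]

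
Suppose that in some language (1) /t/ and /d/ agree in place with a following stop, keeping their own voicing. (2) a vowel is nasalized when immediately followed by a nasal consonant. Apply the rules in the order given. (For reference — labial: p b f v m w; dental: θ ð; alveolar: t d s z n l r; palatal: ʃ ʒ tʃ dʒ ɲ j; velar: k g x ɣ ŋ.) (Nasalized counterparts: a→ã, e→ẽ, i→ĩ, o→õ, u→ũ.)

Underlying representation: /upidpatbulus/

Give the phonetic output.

[upibpapbulus]

Rule 1: /d/ before /p/ (labial) → [b]
Rule 1: /t/ before /b/ (labial) → [p]
After rule 1: upibpapbulus
Rule 2: no segment meets the rule's conditions; no change.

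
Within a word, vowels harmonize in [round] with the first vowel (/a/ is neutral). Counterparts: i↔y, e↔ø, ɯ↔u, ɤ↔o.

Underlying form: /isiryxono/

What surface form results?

/y/ harmonizes with /i/ ([-round]) → [i]
/o/ harmonizes with /i/ ([-round]) → [ɤ]
/o/ harmonizes with /i/ ([-round]) → [ɤ]

[isirixɤnɤ]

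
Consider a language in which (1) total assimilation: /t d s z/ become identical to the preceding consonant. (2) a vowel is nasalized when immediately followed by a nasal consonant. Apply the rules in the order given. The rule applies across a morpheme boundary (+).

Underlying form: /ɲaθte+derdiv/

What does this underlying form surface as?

Rule 1: /t/ after /θ/ → [θ] (total assimilation)
Rule 1: /d/ after /r/ → [r] (total assimilation)
After rule 1: ɲaθθe+derriv
Rule 2: no segment meets the rule's conditions; no change.

[ɲaθθe+derriv]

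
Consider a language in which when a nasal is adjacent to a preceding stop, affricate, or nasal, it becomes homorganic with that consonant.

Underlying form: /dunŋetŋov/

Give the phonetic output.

[dunnetnov]

/ŋ/ after /n/ (alveolar) → [n]
/ŋ/ after /t/ (alveolar) → [n]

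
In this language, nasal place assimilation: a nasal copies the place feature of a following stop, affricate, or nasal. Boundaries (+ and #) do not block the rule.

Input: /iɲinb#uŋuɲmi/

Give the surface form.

/n/ before /b/ (labial) → [m]
/ɲ/ before /m/ (labial) → [m]

[iɲimb#uŋummi]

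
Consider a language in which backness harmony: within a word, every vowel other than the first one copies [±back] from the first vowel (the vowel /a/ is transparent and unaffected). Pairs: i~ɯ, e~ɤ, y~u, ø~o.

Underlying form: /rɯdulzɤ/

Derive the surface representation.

[rɯdulzɤ]

no segment meets the rule's conditions; no change.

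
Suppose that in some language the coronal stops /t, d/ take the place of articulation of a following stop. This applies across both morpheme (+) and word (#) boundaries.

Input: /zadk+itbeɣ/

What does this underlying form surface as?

/d/ before /k/ (velar) → [g]
/t/ before /b/ (labial) → [p]

[zagk+ipbeɣ]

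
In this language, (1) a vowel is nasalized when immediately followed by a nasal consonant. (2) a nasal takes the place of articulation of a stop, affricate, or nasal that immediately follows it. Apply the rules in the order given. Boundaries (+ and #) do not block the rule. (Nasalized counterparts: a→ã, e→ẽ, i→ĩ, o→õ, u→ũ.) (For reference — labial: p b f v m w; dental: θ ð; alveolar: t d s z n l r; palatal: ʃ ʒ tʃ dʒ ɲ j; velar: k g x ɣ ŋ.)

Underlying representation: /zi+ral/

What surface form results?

Rule 1: no segment meets the rule's conditions; no change.
After rule 1: zi+ral
Rule 2: no segment meets the rule's conditions; no change.

[zi+ral]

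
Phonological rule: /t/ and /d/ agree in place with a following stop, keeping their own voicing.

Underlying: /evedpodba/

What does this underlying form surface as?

[evebpobba]

/d/ before /p/ (labial) → [b]
/d/ before /b/ (labial) → [b]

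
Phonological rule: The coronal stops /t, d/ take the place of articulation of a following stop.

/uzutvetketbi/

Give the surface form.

[uzutvekkepbi]

/t/ before /k/ (velar) → [k]
/t/ before /b/ (labial) → [p]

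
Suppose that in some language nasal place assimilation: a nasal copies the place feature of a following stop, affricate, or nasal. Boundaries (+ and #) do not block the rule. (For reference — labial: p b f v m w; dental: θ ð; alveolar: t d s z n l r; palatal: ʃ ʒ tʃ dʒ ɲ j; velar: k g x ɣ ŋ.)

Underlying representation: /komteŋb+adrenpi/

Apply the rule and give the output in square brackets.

[kontemb+adrempi]

/m/ before /t/ (alveolar) → [n]
/ŋ/ before /b/ (labial) → [m]
/n/ before /p/ (labial) → [m]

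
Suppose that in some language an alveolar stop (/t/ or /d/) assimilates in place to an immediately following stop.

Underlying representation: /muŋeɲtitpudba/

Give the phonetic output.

/t/ before /p/ (labial) → [p]
/d/ before /b/ (labial) → [b]

[muŋeɲtippubba]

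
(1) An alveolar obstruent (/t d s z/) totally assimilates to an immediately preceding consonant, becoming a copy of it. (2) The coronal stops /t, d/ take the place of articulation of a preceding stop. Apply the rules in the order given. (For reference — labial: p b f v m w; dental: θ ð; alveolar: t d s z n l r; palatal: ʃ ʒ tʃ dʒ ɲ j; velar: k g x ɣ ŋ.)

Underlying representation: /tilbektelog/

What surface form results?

Rule 1: /t/ after /k/ → [k] (total assimilation)
After rule 1: tilbekkelog
Rule 2: no segment meets the rule's conditions; no change.

[tilbekkelog]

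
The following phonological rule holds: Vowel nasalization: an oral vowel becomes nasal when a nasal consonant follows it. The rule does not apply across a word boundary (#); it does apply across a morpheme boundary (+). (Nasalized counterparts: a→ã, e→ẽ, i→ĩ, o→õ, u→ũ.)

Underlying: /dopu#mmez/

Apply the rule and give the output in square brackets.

no segment meets the rule's conditions; no change.

[dopu#mmez]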